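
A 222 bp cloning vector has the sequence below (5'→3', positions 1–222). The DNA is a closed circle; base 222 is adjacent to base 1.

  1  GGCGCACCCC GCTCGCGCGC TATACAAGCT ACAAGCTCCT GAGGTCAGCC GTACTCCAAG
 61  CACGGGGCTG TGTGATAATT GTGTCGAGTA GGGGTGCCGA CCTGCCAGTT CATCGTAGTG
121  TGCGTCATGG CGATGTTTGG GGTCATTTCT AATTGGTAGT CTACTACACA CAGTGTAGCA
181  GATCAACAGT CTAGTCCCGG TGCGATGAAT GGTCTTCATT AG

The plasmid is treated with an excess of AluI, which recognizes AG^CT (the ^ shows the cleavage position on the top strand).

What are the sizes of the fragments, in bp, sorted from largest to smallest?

AluI sites (AGCT) start at positions 27, 34.
AluI cuts after base 2 of each site, so after positions 28, 35.
Circular molecule, 2 cuts → 2 fragments:
  29–35 → 7 bp
  36–222 then 1–28 → 187 + 28 = 215 bp
Sorted largest to smallest: 215, 7 bp.

215, 7 bp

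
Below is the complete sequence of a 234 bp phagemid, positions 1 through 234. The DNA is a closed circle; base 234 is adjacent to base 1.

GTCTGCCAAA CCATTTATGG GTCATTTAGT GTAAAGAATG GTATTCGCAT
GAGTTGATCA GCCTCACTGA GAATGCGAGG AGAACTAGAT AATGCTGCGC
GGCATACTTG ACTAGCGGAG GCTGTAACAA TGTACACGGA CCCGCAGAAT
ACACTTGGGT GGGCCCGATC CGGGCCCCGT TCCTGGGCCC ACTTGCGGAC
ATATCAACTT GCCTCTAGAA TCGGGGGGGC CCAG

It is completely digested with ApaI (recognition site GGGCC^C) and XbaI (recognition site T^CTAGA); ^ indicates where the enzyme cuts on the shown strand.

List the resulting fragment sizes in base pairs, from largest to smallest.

168, 25, 17, 13, 11 bp

ApaI sites (GGGCCC) start at positions 161, 172, 185, 227.
ApaI cuts after base 5 of each site (before the last base), so after positions 165, 176, 189, 231.
The XbaI site (TCTAGA) starts at position 214.
XbaI cuts after the first base of each site, so after position 214.
Combined cut positions: 165, 176, 189, 214, 231.
Circular molecule, 5 cuts → 5 fragments:
  166–176 → 11 bp
  177–189 → 13 bp
  190–214 → 25 bp
  215–231 → 17 bp
  232–234 then 1–165 → 3 + 165 = 168 bp
Sorted largest to smallest: 168, 25, 17, 13, 11 bp.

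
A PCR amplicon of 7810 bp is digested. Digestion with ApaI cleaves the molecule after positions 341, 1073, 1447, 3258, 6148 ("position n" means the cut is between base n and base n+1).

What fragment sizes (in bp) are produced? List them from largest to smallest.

2890, 1811, 1662, 732, 374, 341 bp

Linear molecule, 5 cuts → 6 fragments:
  341 − 0 = 341 bp
  1073 − 341 = 732 bp
  1447 − 1073 = 374 bp
  3258 − 1447 = 1811 bp
  6148 − 3258 = 2890 bp
  7810 − 6148 = 1662 bp
Sorted largest to smallest: 2890, 1811, 1662, 732, 374, 341 bp.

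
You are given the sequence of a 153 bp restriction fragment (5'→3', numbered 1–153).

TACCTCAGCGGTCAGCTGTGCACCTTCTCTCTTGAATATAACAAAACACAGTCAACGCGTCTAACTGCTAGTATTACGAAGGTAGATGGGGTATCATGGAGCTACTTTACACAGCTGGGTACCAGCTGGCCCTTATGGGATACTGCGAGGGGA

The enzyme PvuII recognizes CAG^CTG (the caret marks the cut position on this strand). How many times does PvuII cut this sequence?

CAGCTG occurs starting at positions 13, 112, 123.
PvuII cuts at 3 sites.

3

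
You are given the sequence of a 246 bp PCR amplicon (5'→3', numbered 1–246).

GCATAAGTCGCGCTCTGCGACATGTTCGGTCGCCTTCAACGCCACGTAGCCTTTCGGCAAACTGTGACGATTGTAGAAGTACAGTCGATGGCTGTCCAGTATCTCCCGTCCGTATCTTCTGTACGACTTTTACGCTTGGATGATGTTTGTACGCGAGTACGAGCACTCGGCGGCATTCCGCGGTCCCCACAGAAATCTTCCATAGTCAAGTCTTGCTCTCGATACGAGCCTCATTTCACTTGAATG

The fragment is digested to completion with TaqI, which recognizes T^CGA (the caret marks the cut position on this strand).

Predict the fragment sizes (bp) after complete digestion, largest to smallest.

134, 85, 27 bp

TaqI sites (TCGA) start at positions 85, 219.
TaqI cuts after the first base of each site, so after positions 85, 219.
Linear molecule, 2 cuts → 3 fragments:
  1–85 → 85 bp
  86–219 → 134 bp
  220–246 → 27 bp
Sorted largest to smallest: 134, 85, 27 bp.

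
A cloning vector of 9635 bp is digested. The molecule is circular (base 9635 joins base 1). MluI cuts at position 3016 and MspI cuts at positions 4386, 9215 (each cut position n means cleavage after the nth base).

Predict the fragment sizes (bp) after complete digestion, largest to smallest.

4829, 3436, 1370 bp

Combined cut positions (sorted): 3016, 4386, 9215.
Circular molecule, 3 cuts → 3 fragments:
  4386 − 3016 = 1370 bp
  9215 − 4386 = 4829 bp
  wrap: 9635 − 9215 + 3016 = 3436 bp
Sorted largest to smallest: 4829, 3436, 1370 bp.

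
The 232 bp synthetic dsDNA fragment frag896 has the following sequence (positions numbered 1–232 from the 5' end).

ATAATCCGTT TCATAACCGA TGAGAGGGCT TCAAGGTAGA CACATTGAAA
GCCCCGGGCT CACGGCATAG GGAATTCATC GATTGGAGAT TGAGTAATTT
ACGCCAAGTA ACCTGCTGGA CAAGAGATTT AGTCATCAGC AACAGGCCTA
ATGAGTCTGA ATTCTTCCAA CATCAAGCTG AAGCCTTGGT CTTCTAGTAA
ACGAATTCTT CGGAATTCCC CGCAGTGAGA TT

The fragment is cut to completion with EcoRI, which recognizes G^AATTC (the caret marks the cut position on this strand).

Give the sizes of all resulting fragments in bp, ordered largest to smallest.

87, 72, 44, 19, 10 bp

EcoRI sites (GAATTC) start at positions 72, 159, 203, 213.
EcoRI cuts after the first base of each site, so after positions 72, 159, 203, 213.
Linear molecule, 4 cuts → 5 fragments:
  1–72 → 72 bp
  73–159 → 87 bp
  160–203 → 44 bp
  204–213 → 10 bp
  214–232 → 19 bp
Sorted largest to smallest: 87, 72, 44, 19, 10 bp.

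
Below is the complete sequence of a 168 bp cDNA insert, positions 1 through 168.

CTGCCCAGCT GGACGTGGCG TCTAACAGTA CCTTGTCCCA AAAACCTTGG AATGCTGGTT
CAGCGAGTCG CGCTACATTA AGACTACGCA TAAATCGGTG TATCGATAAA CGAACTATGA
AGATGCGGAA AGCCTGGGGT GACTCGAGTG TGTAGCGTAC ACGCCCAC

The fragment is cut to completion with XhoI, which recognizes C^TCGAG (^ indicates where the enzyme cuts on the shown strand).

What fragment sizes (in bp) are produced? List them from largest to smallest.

143, 25 bp

The XhoI site (CTCGAG) starts at position 143.
XhoI cuts after the first base of each site, so after position 143.
Linear molecule, 1 cut → 2 fragments:
  1–143 → 143 bp
  144–168 → 25 bp
Sorted largest to smallest: 143, 25 bp.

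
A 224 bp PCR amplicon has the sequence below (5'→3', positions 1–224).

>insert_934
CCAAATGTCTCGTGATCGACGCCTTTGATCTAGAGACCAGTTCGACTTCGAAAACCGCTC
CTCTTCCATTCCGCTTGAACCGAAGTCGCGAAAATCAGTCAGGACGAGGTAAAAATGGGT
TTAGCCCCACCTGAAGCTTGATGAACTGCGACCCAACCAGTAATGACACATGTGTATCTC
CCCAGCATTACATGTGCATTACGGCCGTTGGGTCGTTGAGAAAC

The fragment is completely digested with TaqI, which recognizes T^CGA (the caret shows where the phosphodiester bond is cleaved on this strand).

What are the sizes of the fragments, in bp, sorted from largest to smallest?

TaqI sites (TCGA) start at positions 16, 42, 48.
TaqI cuts after the first base of each site, so after positions 16, 42, 48.
Linear molecule, 3 cuts → 4 fragments:
  1–16 → 16 bp
  17–42 → 26 bp
  43–48 → 6 bp
  49–224 → 176 bp
Sorted largest to smallest: 176, 26, 16, 6 bp.

176, 26, 16, 6 bp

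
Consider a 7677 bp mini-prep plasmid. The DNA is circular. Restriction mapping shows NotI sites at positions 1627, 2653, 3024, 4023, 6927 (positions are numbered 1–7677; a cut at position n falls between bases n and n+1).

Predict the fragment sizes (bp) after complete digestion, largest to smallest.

2904, 2377, 1026, 999, 371 bp

Circular molecule, 5 cuts → 5 fragments:
  2653 − 1627 = 1026 bp
  3024 − 2653 = 371 bp
  4023 − 3024 = 999 bp
  6927 − 4023 = 2904 bp
  wrap: 7677 − 6927 + 1627 = 2377 bp
Sorted largest to smallest: 2904, 2377, 1026, 999, 371 bp.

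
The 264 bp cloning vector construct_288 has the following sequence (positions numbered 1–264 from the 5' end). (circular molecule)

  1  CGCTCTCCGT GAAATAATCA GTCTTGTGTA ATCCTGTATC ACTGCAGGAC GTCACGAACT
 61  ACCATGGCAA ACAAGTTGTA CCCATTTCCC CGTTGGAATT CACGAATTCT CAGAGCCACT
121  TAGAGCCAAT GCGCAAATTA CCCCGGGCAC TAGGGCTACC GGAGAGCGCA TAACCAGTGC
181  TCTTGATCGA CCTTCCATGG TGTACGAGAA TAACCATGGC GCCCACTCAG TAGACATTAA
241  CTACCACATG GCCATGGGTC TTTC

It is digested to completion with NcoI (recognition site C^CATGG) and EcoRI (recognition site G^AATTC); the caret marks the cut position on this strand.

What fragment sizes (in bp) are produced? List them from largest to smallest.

91, 74, 38, 34, 19, 8 bp

NcoI sites (CCATGG) start at positions 62, 195, 214, 252.
NcoI cuts after the first base of each site, so after positions 62, 195, 214, 252.
EcoRI sites (GAATTC) start at positions 96, 104.
EcoRI cuts after the first base of each site, so after positions 96, 104.
Combined cut positions: 62, 96, 104, 195, 214, 252.
Circular molecule, 6 cuts → 6 fragments:
  63–96 → 34 bp
  97–104 → 8 bp
  105–195 → 91 bp
  196–214 → 19 bp
  215–252 → 38 bp
  253–264 then 1–62 → 12 + 62 = 74 bp
Sorted largest to smallest: 91, 74, 38, 34, 19, 8 bp.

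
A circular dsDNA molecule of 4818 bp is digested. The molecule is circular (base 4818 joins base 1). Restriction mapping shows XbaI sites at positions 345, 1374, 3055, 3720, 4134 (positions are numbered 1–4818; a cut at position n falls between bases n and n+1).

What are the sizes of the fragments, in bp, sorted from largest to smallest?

Circular molecule, 5 cuts → 5 fragments:
  1374 − 345 = 1029 bp
  3055 − 1374 = 1681 bp
  3720 − 3055 = 665 bp
  4134 − 3720 = 414 bp
  wrap: 4818 − 4134 + 345 = 1029 bp
Sorted largest to smallest: 1681, 1029, 1029, 665, 414 bp.

1681, 1029, 1029, 665, 414 bp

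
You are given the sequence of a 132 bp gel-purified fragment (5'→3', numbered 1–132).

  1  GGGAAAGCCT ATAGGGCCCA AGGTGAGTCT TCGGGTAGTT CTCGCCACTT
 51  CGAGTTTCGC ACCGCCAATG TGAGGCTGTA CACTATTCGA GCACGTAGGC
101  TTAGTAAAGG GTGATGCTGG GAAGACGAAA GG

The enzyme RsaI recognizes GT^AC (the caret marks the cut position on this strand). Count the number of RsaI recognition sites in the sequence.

GTAC occurs starting at position 78.
RsaI cuts at 1 site.

1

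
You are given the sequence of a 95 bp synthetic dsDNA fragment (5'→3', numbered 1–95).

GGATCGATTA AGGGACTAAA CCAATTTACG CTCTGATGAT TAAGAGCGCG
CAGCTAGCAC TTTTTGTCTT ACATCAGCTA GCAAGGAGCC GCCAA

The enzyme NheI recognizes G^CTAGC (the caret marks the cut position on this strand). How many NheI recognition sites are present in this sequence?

GCTAGC occurs starting at positions 53, 77.
NheI cuts at 2 sites.

2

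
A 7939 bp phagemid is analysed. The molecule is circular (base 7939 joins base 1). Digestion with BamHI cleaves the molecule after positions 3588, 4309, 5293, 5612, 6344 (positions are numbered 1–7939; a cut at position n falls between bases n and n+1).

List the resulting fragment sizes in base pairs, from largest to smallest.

5183, 984, 732, 721, 319 bp

Circular molecule, 5 cuts → 5 fragments:
  4309 − 3588 = 721 bp
  5293 − 4309 = 984 bp
  5612 − 5293 = 319 bp
  6344 − 5612 = 732 bp
  wrap: 7939 − 6344 + 3588 = 5183 bp
Sorted largest to smallest: 5183, 984, 732, 721, 319 bp.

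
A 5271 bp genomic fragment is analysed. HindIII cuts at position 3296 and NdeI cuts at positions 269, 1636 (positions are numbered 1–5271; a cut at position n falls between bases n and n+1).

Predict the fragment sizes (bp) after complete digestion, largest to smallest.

1975, 1660, 1367, 269 bp

Combined cut positions (sorted): 269, 1636, 3296.
Linear molecule, 3 cuts → 4 fragments:
  269 − 0 = 269 bp
  1636 − 269 = 1367 bp
  3296 − 1636 = 1660 bp
  5271 − 3296 = 1975 bp
Sorted largest to smallest: 1975, 1660, 1367, 269 bp.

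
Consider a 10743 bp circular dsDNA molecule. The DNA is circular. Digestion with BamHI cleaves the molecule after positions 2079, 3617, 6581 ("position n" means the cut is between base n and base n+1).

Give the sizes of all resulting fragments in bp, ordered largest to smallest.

Circular molecule, 3 cuts → 3 fragments:
  3617 − 2079 = 1538 bp
  6581 − 3617 = 2964 bp
  wrap: 10743 − 6581 + 2079 = 6241 bp
Sorted largest to smallest: 6241, 2964, 1538 bp.

6241, 2964, 1538 bp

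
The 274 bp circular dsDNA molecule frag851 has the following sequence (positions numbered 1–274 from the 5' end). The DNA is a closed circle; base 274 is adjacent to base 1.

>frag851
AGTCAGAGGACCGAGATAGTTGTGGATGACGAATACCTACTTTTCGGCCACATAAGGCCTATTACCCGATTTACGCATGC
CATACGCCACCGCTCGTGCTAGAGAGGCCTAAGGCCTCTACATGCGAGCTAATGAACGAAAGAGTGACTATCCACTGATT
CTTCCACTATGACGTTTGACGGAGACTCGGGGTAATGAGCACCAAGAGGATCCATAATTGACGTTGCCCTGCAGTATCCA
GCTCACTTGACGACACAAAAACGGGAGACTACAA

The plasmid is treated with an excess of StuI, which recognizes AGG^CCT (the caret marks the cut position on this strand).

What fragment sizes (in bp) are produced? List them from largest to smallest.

217, 50, 7 bp

StuI sites (AGGCCT) start at positions 55, 105, 112.
StuI cuts after base 3 of each site, so after positions 57, 107, 114.
Circular molecule, 3 cuts → 3 fragments:
  58–107 → 50 bp
  108–114 → 7 bp
  115–274 then 1–57 → 160 + 57 = 217 bp
Sorted largest to smallest: 217, 50, 7 bp.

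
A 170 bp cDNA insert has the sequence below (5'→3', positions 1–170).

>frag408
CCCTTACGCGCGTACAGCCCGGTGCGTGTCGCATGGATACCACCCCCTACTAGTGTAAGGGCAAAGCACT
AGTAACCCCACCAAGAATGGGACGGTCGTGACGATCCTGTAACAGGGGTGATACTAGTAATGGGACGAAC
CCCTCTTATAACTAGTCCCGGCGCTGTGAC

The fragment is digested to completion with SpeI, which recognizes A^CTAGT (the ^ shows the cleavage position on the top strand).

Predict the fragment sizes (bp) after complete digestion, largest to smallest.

SpeI sites (ACTAGT) start at positions 49, 68, 123, 151.
SpeI cuts after the first base of each site, so after positions 49, 68, 123, 151.
Linear molecule, 4 cuts → 5 fragments:
  1–49 → 49 bp
  50–68 → 19 bp
  69–123 → 55 bp
  124–151 → 28 bp
  152–170 → 19 bp
Sorted largest to smallest: 55, 49, 28, 19, 19 bp.

55, 49, 28, 19, 19 bp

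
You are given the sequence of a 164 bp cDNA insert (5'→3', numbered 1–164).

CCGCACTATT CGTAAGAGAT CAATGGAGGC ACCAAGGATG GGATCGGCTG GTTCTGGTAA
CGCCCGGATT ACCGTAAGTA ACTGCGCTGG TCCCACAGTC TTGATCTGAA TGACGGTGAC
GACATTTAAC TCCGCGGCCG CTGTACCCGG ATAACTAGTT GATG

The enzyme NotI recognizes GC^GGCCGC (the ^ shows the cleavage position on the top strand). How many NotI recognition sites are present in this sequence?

1

GCGGCCGC occurs starting at position 134.
NotI cuts at 1 site.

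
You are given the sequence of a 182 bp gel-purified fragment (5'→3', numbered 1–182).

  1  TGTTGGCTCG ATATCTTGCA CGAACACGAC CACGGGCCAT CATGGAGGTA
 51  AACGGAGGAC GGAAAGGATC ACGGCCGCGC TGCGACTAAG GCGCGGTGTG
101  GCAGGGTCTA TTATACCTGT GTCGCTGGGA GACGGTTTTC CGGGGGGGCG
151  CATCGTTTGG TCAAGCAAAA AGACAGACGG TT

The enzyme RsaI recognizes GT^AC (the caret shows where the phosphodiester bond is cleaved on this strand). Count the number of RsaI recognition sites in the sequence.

0

No occurrence of GTAC is present in the sequence.
RsaI does not cut: 0 sites.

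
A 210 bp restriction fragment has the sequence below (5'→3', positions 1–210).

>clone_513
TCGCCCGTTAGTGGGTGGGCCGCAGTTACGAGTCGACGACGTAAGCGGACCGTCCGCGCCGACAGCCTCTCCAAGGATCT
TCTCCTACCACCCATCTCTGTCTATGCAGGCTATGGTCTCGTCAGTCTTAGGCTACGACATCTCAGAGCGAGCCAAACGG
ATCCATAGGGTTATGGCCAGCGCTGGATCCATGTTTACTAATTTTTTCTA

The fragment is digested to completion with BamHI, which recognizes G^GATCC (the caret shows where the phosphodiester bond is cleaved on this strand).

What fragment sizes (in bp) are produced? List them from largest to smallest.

159, 26, 25 bp

BamHI sites (GGATCC) start at positions 159, 185.
BamHI cuts after the first base of each site, so after positions 159, 185.
Linear molecule, 2 cuts → 3 fragments:
  1–159 → 159 bp
  160–185 → 26 bp
  186–210 → 25 bp
Sorted largest to smallest: 159, 26, 25 bp.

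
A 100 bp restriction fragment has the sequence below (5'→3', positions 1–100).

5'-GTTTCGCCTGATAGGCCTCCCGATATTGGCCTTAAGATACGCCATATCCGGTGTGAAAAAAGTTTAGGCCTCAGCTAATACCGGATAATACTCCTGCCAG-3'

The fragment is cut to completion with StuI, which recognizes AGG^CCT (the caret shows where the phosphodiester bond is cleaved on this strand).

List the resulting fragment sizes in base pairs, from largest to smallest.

53, 32, 15 bp

StuI sites (AGGCCT) start at positions 13, 66.
StuI cuts after base 3 of each site, so after positions 15, 68.
Linear molecule, 2 cuts → 3 fragments:
  1–15 → 15 bp
  16–68 → 53 bp
  69–100 → 32 bp
Sorted largest to smallest: 53, 32, 15 bp.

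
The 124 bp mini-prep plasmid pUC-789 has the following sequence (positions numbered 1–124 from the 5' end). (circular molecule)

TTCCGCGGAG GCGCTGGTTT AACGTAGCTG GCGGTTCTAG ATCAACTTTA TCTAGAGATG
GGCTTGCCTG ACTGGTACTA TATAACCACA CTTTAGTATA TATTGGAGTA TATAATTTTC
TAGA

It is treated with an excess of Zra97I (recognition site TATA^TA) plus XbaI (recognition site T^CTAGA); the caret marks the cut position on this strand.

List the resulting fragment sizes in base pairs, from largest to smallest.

Zra97I sites (TATATA) start at positions 79, 97, 109.
Zra97I cuts after base 4 of each site, so after positions 82, 100, 112.
XbaI sites (TCTAGA) start at positions 36, 51, 119.
XbaI cuts after the first base of each site, so after positions 36, 51, 119.
Combined cut positions: 36, 51, 82, 100, 112, 119.
Circular molecule, 6 cuts → 6 fragments:
  37–51 → 15 bp
  52–82 → 31 bp
  83–100 → 18 bp
  101–112 → 12 bp
  113–119 → 7 bp
  120–124 then 1–36 → 5 + 36 = 41 bp
Sorted largest to smallest: 41, 31, 18, 15, 12, 7 bp.

41, 31, 18, 15, 12, 7 bp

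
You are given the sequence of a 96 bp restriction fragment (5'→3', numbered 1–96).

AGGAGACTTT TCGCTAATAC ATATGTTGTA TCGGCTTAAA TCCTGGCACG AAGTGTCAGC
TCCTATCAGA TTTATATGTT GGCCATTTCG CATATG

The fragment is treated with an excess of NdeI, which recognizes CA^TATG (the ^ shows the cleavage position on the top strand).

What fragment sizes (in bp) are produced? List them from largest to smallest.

NdeI sites (CATATG) start at positions 20, 91.
NdeI cuts after base 2 of each site, so after positions 21, 92.
Linear molecule, 2 cuts → 3 fragments:
  1–21 → 21 bp
  22–92 → 71 bp
  93–96 → 4 bp
Sorted largest to smallest: 71, 21, 4 bp.

71, 21, 4 bp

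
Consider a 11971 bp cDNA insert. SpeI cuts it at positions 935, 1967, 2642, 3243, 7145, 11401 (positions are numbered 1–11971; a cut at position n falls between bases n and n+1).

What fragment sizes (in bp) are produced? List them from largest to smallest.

4256, 3902, 1032, 935, 675, 601, 570 bp

Linear molecule, 6 cuts → 7 fragments:
  935 − 0 = 935 bp
  1967 − 935 = 1032 bp
  2642 − 1967 = 675 bp
  3243 − 2642 = 601 bp
  7145 − 3243 = 3902 bp
  11401 − 7145 = 4256 bp
  11971 − 11401 = 570 bp
Sorted largest to smallest: 4256, 3902, 1032, 935, 675, 601, 570 bp.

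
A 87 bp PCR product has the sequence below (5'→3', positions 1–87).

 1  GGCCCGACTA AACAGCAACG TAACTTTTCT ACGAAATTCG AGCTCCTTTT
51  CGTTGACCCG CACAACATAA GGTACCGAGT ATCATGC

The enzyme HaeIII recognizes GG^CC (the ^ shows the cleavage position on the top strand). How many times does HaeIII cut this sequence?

GGCC occurs starting at position 1.
HaeIII cuts at 1 site.

1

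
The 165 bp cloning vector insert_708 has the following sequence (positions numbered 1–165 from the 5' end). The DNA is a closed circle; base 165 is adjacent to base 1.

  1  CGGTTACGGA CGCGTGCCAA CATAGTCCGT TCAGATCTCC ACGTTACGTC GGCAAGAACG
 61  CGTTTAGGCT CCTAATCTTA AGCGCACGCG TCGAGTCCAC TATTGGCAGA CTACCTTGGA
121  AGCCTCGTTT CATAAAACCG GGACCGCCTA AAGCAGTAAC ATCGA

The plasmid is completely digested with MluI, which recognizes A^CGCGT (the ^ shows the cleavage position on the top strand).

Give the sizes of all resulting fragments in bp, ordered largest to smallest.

89, 48, 28 bp

MluI sites (ACGCGT) start at positions 10, 58, 86.
MluI cuts after the first base of each site, so after positions 10, 58, 86.
Circular molecule, 3 cuts → 3 fragments:
  11–58 → 48 bp
  59–86 → 28 bp
  87–165 then 1–10 → 79 + 10 = 89 bp
Sorted largest to smallest: 89, 48, 28 bp.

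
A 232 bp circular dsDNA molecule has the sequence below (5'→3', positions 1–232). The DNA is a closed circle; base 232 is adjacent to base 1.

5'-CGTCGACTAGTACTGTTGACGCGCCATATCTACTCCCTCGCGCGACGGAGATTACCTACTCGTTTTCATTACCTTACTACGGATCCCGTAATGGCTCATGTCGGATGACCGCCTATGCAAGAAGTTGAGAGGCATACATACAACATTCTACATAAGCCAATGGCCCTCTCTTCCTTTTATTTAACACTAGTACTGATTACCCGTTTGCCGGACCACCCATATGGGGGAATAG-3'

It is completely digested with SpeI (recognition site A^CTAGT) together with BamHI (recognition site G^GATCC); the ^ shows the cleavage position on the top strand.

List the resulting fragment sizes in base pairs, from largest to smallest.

SpeI sites (ACTAGT) start at positions 6, 186.
SpeI cuts after the first base of each site, so after positions 6, 186.
The BamHI site (GGATCC) starts at position 81.
BamHI cuts after the first base of each site, so after position 81.
Combined cut positions: 6, 81, 186.
Circular molecule, 3 cuts → 3 fragments:
  7–81 → 75 bp
  82–186 → 105 bp
  187–232 then 1–6 → 46 + 6 = 52 bp
Sorted largest to smallest: 105, 75, 52 bp.

105, 75, 52 bp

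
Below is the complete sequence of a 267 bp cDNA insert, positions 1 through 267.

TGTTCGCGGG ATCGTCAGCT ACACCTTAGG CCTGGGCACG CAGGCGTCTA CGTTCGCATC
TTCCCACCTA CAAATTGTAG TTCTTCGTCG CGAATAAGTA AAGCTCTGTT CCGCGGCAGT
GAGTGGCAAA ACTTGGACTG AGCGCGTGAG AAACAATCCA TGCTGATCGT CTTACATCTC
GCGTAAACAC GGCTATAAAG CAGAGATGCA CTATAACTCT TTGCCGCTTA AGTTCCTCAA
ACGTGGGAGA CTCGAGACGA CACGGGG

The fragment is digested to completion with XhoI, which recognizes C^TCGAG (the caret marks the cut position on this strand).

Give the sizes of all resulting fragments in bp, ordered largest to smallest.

The XhoI site (CTCGAG) starts at position 251.
XhoI cuts after the first base of each site, so after position 251.
Linear molecule, 1 cut → 2 fragments:
  1–251 → 251 bp
  252–267 → 16 bp
Sorted largest to smallest: 251, 16 bp.

251, 16 bp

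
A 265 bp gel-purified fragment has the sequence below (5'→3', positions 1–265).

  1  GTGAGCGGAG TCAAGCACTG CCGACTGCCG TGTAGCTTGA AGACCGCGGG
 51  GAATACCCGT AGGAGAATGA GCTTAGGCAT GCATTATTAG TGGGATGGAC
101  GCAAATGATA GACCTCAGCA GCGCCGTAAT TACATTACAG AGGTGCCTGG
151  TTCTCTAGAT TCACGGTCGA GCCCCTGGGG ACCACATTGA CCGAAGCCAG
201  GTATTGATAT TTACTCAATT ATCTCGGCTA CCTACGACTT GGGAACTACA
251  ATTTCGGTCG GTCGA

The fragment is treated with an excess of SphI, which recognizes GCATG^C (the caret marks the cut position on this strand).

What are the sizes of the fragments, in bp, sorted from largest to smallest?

184, 81 bp

The SphI site (GCATGC) starts at position 77.
SphI cuts after base 5 of each site (before the last base), so after position 81.
Linear molecule, 1 cut → 2 fragments:
  1–81 → 81 bp
  82–265 → 184 bp
Sorted largest to smallest: 184, 81 bp.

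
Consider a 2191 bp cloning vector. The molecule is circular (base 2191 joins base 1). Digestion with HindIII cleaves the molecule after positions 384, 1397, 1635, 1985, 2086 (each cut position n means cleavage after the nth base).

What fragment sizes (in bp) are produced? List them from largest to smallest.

1013, 489, 350, 238, 101 bp

Circular molecule, 5 cuts → 5 fragments:
  1397 − 384 = 1013 bp
  1635 − 1397 = 238 bp
  1985 − 1635 = 350 bp
  2086 − 1985 = 101 bp
  wrap: 2191 − 2086 + 384 = 489 bp
Sorted largest to smallest: 1013, 489, 350, 238, 101 bp.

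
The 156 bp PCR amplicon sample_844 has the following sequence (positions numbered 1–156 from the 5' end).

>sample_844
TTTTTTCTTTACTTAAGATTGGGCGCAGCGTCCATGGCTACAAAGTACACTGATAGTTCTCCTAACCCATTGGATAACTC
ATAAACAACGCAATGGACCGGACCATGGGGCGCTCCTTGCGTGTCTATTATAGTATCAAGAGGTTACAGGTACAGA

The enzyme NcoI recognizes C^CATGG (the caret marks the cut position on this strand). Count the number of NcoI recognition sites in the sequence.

CCATGG occurs starting at positions 32, 103.
NcoI cuts at 2 sites.

2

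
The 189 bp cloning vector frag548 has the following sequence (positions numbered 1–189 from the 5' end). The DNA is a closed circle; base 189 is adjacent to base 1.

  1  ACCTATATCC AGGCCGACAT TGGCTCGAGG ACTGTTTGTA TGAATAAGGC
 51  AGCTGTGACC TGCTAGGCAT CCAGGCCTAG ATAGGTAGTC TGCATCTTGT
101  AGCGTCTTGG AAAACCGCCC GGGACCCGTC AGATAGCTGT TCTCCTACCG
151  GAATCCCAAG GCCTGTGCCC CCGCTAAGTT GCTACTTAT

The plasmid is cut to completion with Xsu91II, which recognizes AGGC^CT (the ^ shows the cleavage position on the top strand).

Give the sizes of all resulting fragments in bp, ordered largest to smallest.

Xsu91II sites (AGGCCT) start at positions 73, 159.
Xsu91II cuts after base 4 of each site, so after positions 76, 162.
Circular molecule, 2 cuts → 2 fragments:
  77–162 → 86 bp
  163–189 then 1–76 → 27 + 76 = 103 bp
Sorted largest to smallest: 103, 86 bp.

103, 86 bp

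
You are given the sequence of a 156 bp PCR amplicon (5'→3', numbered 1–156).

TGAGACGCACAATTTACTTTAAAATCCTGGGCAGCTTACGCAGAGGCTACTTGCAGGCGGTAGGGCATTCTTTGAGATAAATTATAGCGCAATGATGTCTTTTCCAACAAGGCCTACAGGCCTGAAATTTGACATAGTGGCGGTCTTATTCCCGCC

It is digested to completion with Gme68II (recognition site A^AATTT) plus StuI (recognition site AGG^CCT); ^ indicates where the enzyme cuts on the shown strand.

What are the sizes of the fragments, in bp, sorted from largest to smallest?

The Gme68II site (AAATTT) starts at position 125.
Gme68II cuts after the first base of each site, so after position 125.
StuI sites (AGGCCT) start at positions 110, 118.
StuI cuts after base 3 of each site, so after positions 112, 120.
Combined cut positions: 112, 120, 125.
Linear molecule, 3 cuts → 4 fragments:
  1–112 → 112 bp
  113–120 → 8 bp
  121–125 → 5 bp
  126–156 → 31 bp
Sorted largest to smallest: 112, 31, 8, 5 bp.

112, 31, 8, 5 bp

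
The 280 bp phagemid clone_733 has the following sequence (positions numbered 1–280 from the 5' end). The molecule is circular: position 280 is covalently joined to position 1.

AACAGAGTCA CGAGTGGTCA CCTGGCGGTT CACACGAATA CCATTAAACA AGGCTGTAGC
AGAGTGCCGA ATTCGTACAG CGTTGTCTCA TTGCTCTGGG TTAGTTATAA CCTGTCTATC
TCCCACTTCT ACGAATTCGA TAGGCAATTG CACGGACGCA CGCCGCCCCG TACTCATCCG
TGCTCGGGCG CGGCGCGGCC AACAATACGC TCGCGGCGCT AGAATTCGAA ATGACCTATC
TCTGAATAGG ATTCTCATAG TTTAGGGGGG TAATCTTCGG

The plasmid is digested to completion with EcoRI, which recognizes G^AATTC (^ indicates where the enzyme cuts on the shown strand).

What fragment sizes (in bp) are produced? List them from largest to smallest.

127, 89, 64 bp

EcoRI sites (GAATTC) start at positions 69, 133, 222.
EcoRI cuts after the first base of each site, so after positions 69, 133, 222.
Circular molecule, 3 cuts → 3 fragments:
  70–133 → 64 bp
  134–222 → 89 bp
  223–280 then 1–69 → 58 + 69 = 127 bp
Sorted largest to smallest: 127, 89, 64 bp.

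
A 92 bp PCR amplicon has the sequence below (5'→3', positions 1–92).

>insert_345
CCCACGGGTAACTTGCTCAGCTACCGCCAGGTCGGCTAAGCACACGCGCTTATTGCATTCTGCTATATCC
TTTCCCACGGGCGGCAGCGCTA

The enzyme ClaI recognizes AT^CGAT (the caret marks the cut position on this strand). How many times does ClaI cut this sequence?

0

No occurrence of ATCGAT is present in the sequence.
ClaI does not cut: 0 sites.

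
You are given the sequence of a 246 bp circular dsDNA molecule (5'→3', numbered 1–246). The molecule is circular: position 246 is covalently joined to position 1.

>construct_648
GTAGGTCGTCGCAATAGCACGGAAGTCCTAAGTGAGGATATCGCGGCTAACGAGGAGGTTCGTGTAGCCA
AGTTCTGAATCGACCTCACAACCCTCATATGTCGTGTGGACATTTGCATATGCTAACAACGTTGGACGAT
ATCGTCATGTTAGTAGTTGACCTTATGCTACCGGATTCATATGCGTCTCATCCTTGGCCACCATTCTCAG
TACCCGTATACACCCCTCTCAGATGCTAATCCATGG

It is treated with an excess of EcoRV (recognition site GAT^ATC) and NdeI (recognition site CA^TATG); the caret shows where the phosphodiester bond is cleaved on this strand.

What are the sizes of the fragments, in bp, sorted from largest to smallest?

EcoRV sites (GATATC) start at positions 37, 138.
EcoRV cuts after base 3 of each site, so after positions 39, 140.
NdeI sites (CATATG) start at positions 96, 117, 178.
NdeI cuts after base 2 of each site, so after positions 97, 118, 179.
Combined cut positions: 39, 97, 118, 140, 179.
Circular molecule, 5 cuts → 5 fragments:
  40–97 → 58 bp
  98–118 → 21 bp
  119–140 → 22 bp
  141–179 → 39 bp
  180–246 then 1–39 → 67 + 39 = 106 bp
Sorted largest to smallest: 106, 58, 39, 22, 21 bp.

106, 58, 39, 22, 21 bp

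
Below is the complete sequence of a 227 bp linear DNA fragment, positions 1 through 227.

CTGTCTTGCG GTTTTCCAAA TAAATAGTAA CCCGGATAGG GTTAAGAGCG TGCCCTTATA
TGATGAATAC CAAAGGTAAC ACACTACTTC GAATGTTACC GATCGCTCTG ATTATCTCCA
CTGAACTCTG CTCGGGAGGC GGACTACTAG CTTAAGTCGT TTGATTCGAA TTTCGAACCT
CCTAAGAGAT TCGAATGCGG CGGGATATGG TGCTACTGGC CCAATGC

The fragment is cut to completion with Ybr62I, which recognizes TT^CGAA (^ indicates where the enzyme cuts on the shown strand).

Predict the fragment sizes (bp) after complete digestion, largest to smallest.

Ybr62I sites (TTCGAA) start at positions 88, 165, 172, 190.
Ybr62I cuts after base 2 of each site, so after positions 89, 166, 173, 191.
Linear molecule, 4 cuts → 5 fragments:
  1–89 → 89 bp
  90–166 → 77 bp
  167–173 → 7 bp
  174–191 → 18 bp
  192–227 → 36 bp
Sorted largest to smallest: 89, 77, 36, 18, 7 bp.

89, 77, 36, 18, 7 bp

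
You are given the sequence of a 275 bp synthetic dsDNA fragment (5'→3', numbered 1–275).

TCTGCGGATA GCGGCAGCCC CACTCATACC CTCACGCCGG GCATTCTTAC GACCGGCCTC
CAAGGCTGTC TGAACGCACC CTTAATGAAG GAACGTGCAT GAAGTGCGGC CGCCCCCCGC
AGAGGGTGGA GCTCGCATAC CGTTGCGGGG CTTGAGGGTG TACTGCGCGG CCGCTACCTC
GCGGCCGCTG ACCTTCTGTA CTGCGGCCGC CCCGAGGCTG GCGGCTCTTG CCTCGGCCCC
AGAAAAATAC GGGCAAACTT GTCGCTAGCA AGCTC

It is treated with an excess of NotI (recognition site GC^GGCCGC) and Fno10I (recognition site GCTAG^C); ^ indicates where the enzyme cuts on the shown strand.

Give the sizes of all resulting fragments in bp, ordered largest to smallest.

107, 64, 61, 22, 14, 7 bp

NotI sites (GCGGCCGC) start at positions 106, 167, 181, 203.
NotI cuts after base 2 of each site, so after positions 107, 168, 182, 204.
The Fno10I site (GCTAGC) starts at position 264.
Fno10I cuts after base 5 of each site (before the last base), so after position 268.
Combined cut positions: 107, 168, 182, 204, 268.
Linear molecule, 5 cuts → 6 fragments:
  1–107 → 107 bp
  108–168 → 61 bp
  169–182 → 14 bp
  183–204 → 22 bp
  205–268 → 64 bp
  269–275 → 7 bp
Sorted largest to smallest: 107, 64, 61, 22, 14, 7 bp.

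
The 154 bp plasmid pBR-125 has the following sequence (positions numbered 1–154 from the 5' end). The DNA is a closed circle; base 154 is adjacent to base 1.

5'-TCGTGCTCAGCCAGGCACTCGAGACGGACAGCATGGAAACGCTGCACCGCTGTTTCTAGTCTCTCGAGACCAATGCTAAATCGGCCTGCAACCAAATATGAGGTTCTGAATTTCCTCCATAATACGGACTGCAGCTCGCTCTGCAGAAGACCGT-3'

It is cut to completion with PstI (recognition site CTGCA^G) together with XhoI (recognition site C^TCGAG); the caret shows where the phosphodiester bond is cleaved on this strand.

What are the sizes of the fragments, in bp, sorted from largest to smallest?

70, 45, 27, 12 bp

PstI sites (CTGCAG) start at positions 129, 141.
PstI cuts after base 5 of each site (before the last base), so after positions 133, 145.
XhoI sites (CTCGAG) start at positions 18, 63.
XhoI cuts after the first base of each site, so after positions 18, 63.
Combined cut positions: 18, 63, 133, 145.
Circular molecule, 4 cuts → 4 fragments:
  19–63 → 45 bp
  64–133 → 70 bp
  134–145 → 12 bp
  146–154 then 1–18 → 9 + 18 = 27 bp
Sorted largest to smallest: 70, 45, 27, 12 bp.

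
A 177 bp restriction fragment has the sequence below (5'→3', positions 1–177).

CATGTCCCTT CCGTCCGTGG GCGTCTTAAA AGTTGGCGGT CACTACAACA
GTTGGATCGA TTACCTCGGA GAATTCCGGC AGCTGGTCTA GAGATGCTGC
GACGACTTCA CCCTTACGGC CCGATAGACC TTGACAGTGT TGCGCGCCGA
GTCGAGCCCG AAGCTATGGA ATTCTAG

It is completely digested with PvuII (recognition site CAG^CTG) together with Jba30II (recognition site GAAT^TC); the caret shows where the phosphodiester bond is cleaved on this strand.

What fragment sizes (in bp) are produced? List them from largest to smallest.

90, 74, 8, 5 bp

The PvuII site (CAGCTG) starts at position 80.
PvuII cuts after base 3 of each site, so after position 82.
Jba30II sites (GAATTC) start at positions 71, 169.
Jba30II cuts after base 4 of each site, so after positions 74, 172.
Combined cut positions: 74, 82, 172.
Linear molecule, 3 cuts → 4 fragments:
  1–74 → 74 bp
  75–82 → 8 bp
  83–172 → 90 bp
  173–177 → 5 bp
Sorted largest to smallest: 90, 74, 8, 5 bp.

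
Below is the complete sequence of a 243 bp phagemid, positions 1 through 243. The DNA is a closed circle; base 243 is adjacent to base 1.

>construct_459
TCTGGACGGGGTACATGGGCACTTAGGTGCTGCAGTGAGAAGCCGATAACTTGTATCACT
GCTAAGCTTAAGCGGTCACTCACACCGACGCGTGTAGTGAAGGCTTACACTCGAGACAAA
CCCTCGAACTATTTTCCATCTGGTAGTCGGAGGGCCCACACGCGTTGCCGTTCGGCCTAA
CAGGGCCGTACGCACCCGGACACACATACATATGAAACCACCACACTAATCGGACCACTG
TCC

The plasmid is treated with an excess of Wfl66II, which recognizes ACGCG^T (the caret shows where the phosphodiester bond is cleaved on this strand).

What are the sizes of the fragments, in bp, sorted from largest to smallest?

Wfl66II sites (ACGCGT) start at positions 88, 160.
Wfl66II cuts after base 5 of each site (before the last base), so after positions 92, 164.
Circular molecule, 2 cuts → 2 fragments:
  93–164 → 72 bp
  165–243 then 1–92 → 79 + 92 = 171 bp
Sorted largest to smallest: 171, 72 bp.

171, 72 bp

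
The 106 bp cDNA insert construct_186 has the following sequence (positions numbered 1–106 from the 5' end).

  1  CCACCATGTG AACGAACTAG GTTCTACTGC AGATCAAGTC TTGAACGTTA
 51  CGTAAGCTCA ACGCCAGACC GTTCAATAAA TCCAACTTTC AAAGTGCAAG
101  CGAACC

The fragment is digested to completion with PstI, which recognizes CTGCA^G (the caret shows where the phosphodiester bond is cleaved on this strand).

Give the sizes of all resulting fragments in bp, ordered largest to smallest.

75, 31 bp

The PstI site (CTGCAG) starts at position 27.
PstI cuts after base 5 of each site (before the last base), so after position 31.
Linear molecule, 1 cut → 2 fragments:
  1–31 → 31 bp
  32–106 → 75 bp
Sorted largest to smallest: 75, 31 bp.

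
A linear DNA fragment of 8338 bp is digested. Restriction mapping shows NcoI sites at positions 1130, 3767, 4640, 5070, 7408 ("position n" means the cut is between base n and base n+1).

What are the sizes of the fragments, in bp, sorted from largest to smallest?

Linear molecule, 5 cuts → 6 fragments:
  1130 − 0 = 1130 bp
  3767 − 1130 = 2637 bp
  4640 − 3767 = 873 bp
  5070 − 4640 = 430 bp
  7408 − 5070 = 2338 bp
  8338 − 7408 = 930 bp
Sorted largest to smallest: 2637, 2338, 1130, 930, 873, 430 bp.

2637, 2338, 1130, 930, 873, 430 bp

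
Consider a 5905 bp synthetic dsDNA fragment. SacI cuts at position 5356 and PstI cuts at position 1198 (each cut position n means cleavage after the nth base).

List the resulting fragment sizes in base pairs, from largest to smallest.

Combined cut positions (sorted): 1198, 5356.
Linear molecule, 2 cuts → 3 fragments:
  1198 − 0 = 1198 bp
  5356 − 1198 = 4158 bp
  5905 − 5356 = 549 bp
Sorted largest to smallest: 4158, 1198, 549 bp.

4158, 1198, 549 bp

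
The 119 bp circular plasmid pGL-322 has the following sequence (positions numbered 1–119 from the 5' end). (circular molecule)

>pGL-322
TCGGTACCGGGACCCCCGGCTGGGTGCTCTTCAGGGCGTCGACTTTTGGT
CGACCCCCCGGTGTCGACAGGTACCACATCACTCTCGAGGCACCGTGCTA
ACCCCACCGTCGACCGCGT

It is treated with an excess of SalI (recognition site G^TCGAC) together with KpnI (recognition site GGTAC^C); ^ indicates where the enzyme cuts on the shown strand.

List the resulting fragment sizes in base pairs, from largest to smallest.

SalI sites (GTCGAC) start at positions 38, 49, 63, 109.
SalI cuts after the first base of each site, so after positions 38, 49, 63, 109.
KpnI sites (GGTACC) start at positions 3, 70.
KpnI cuts after base 5 of each site (before the last base), so after positions 7, 74.
Combined cut positions: 7, 38, 49, 63, 74, 109.
Circular molecule, 6 cuts → 6 fragments:
  8–38 → 31 bp
  39–49 → 11 bp
  50–63 → 14 bp
  64–74 → 11 bp
  75–109 → 35 bp
  110–119 then 1–7 → 10 + 7 = 17 bp
Sorted largest to smallest: 35, 31, 17, 14, 11, 11 bp.

35, 31, 17, 14, 11, 11 bp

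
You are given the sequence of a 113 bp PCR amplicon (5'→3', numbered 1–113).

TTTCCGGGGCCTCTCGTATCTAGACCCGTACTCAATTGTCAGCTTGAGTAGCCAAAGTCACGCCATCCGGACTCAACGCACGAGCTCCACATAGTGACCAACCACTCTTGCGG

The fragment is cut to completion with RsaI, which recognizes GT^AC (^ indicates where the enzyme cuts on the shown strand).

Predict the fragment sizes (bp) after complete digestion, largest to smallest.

84, 29 bp

The RsaI site (GTAC) starts at position 28.
RsaI cuts after base 2 of each site, so after position 29.
Linear molecule, 1 cut → 2 fragments:
  1–29 → 29 bp
  30–113 → 84 bp
Sorted largest to smallest: 84, 29 bp.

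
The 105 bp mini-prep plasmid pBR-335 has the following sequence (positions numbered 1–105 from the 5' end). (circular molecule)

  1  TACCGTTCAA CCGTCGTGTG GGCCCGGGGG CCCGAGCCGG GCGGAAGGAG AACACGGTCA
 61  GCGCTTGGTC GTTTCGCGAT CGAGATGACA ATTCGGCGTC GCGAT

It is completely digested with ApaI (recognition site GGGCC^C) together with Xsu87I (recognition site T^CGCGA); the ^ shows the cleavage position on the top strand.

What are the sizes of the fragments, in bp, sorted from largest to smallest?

42, 30, 25, 8 bp

ApaI sites (GGGCCC) start at positions 20, 28.
ApaI cuts after base 5 of each site (before the last base), so after positions 24, 32.
Xsu87I sites (TCGCGA) start at positions 74, 99.
Xsu87I cuts after the first base of each site, so after positions 74, 99.
Combined cut positions: 24, 32, 74, 99.
Circular molecule, 4 cuts → 4 fragments:
  25–32 → 8 bp
  33–74 → 42 bp
  75–99 → 25 bp
  100–105 then 1–24 → 6 + 24 = 30 bp
Sorted largest to smallest: 42, 30, 25, 8 bp.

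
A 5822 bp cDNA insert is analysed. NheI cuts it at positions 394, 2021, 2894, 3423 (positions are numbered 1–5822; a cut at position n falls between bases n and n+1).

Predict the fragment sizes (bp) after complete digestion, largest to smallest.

Linear molecule, 4 cuts → 5 fragments:
  394 − 0 = 394 bp
  2021 − 394 = 1627 bp
  2894 − 2021 = 873 bp
  3423 − 2894 = 529 bp
  5822 − 3423 = 2399 bp
Sorted largest to smallest: 2399, 1627, 873, 529, 394 bp.

2399, 1627, 873, 529, 394 bp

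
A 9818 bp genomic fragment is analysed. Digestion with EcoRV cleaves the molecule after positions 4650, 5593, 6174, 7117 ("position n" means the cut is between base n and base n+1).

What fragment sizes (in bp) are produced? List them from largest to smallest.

Linear molecule, 4 cuts → 5 fragments:
  4650 − 0 = 4650 bp
  5593 − 4650 = 943 bp
  6174 − 5593 = 581 bp
  7117 − 6174 = 943 bp
  9818 − 7117 = 2701 bp
Sorted largest to smallest: 4650, 2701, 943, 943, 581 bp.

4650, 2701, 943, 943, 581 bp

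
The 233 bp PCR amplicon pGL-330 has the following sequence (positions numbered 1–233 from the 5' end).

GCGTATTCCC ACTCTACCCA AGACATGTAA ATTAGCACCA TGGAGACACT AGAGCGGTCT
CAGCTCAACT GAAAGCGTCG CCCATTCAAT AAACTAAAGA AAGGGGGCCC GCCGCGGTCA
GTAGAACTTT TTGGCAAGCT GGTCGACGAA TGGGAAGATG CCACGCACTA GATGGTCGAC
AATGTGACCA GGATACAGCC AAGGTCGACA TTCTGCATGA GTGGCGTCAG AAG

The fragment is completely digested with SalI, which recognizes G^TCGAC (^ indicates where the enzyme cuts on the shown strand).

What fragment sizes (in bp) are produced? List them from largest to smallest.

SalI sites (GTCGAC) start at positions 142, 175, 204.
SalI cuts after the first base of each site, so after positions 142, 175, 204.
Linear molecule, 3 cuts → 4 fragments:
  1–142 → 142 bp
  143–175 → 33 bp
  176–204 → 29 bp
  205–233 → 29 bp
Sorted largest to smallest: 142, 33, 29, 29 bp.

142, 33, 29, 29 bp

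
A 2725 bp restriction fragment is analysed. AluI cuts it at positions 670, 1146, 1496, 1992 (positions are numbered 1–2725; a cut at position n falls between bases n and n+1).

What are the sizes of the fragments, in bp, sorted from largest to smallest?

Linear molecule, 4 cuts → 5 fragments:
  670 − 0 = 670 bp
  1146 − 670 = 476 bp
  1496 − 1146 = 350 bp
  1992 − 1496 = 496 bp
  2725 − 1992 = 733 bp
Sorted largest to smallest: 733, 670, 496, 476, 350 bp.

733, 670, 496, 476, 350 bp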